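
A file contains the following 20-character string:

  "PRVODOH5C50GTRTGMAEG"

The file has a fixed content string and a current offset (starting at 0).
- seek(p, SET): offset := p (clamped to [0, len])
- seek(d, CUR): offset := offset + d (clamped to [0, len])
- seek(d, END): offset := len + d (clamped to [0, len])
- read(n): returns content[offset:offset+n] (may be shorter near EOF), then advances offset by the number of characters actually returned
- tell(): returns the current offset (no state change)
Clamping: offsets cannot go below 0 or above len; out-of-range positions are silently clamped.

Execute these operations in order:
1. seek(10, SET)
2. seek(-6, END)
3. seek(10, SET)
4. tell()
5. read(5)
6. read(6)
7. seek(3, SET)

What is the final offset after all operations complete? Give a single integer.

After 1 (seek(10, SET)): offset=10
After 2 (seek(-6, END)): offset=14
After 3 (seek(10, SET)): offset=10
After 4 (tell()): offset=10
After 5 (read(5)): returned '0GTRT', offset=15
After 6 (read(6)): returned 'GMAEG', offset=20
After 7 (seek(3, SET)): offset=3

Answer: 3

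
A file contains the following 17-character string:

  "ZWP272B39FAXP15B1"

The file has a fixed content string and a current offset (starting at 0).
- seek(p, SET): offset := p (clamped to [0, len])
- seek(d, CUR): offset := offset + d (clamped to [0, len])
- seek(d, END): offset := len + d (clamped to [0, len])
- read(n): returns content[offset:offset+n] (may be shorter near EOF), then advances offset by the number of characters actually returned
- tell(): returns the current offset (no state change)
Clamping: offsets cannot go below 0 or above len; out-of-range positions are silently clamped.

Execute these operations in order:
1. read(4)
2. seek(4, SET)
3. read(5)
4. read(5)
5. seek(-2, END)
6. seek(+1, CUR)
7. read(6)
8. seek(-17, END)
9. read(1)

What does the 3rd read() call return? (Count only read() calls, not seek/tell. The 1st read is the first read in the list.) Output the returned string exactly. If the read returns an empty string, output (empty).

After 1 (read(4)): returned 'ZWP2', offset=4
After 2 (seek(4, SET)): offset=4
After 3 (read(5)): returned '72B39', offset=9
After 4 (read(5)): returned 'FAXP1', offset=14
After 5 (seek(-2, END)): offset=15
After 6 (seek(+1, CUR)): offset=16
After 7 (read(6)): returned '1', offset=17
After 8 (seek(-17, END)): offset=0
After 9 (read(1)): returned 'Z', offset=1

Answer: FAXP1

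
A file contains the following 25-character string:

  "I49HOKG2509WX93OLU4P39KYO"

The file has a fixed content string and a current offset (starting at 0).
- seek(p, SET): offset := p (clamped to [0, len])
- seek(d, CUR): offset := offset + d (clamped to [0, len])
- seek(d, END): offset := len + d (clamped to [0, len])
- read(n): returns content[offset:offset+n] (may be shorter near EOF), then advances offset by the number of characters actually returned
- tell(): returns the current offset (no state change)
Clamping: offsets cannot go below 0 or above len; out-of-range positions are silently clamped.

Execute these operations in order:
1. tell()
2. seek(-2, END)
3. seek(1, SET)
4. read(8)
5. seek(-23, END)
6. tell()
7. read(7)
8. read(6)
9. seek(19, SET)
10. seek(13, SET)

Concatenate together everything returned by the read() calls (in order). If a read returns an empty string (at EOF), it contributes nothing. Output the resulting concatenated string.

After 1 (tell()): offset=0
After 2 (seek(-2, END)): offset=23
After 3 (seek(1, SET)): offset=1
After 4 (read(8)): returned '49HOKG25', offset=9
After 5 (seek(-23, END)): offset=2
After 6 (tell()): offset=2
After 7 (read(7)): returned '9HOKG25', offset=9
After 8 (read(6)): returned '09WX93', offset=15
After 9 (seek(19, SET)): offset=19
After 10 (seek(13, SET)): offset=13

Answer: 49HOKG259HOKG2509WX93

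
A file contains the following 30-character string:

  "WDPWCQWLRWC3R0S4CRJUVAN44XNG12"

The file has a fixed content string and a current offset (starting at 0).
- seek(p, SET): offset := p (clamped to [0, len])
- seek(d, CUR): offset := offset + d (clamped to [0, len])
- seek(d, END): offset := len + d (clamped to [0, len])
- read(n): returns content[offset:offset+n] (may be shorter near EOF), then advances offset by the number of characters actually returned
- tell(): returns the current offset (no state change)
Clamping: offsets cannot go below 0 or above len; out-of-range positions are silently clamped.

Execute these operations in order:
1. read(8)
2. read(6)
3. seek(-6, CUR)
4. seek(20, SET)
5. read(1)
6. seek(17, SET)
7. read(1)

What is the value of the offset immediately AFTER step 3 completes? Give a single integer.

Answer: 8

Derivation:
After 1 (read(8)): returned 'WDPWCQWL', offset=8
After 2 (read(6)): returned 'RWC3R0', offset=14
After 3 (seek(-6, CUR)): offset=8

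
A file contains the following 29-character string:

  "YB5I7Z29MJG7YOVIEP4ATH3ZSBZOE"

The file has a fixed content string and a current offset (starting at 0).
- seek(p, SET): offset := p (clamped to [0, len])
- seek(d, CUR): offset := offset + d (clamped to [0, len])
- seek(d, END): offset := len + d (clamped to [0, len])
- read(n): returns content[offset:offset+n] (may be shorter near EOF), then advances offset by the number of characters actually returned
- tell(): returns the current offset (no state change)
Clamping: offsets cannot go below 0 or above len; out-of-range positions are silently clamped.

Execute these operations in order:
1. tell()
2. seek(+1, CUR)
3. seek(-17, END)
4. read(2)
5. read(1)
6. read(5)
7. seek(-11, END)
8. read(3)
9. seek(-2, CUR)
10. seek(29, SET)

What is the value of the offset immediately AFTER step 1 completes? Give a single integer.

Answer: 0

Derivation:
After 1 (tell()): offset=0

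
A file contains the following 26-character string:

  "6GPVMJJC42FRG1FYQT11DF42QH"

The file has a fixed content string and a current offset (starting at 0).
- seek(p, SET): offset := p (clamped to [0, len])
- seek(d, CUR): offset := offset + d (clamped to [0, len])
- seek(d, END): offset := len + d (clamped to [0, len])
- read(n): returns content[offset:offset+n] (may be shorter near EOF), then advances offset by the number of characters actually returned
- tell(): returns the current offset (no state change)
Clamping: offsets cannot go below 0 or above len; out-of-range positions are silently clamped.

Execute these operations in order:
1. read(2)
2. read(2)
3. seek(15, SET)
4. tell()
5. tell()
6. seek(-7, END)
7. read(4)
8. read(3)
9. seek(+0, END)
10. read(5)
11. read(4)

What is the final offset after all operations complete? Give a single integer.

After 1 (read(2)): returned '6G', offset=2
After 2 (read(2)): returned 'PV', offset=4
After 3 (seek(15, SET)): offset=15
After 4 (tell()): offset=15
After 5 (tell()): offset=15
After 6 (seek(-7, END)): offset=19
After 7 (read(4)): returned '1DF4', offset=23
After 8 (read(3)): returned '2QH', offset=26
After 9 (seek(+0, END)): offset=26
After 10 (read(5)): returned '', offset=26
After 11 (read(4)): returned '', offset=26

Answer: 26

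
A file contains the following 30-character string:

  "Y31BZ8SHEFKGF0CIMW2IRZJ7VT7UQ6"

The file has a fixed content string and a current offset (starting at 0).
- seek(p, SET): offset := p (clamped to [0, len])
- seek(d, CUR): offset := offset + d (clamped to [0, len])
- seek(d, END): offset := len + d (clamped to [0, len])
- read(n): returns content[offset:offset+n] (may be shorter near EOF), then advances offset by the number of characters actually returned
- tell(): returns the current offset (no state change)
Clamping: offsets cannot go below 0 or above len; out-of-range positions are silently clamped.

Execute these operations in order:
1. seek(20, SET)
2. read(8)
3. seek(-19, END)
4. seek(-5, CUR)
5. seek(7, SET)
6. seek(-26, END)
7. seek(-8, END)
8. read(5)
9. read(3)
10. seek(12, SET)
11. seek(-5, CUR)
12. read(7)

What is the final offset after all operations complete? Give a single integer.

Answer: 14

Derivation:
After 1 (seek(20, SET)): offset=20
After 2 (read(8)): returned 'RZJ7VT7U', offset=28
After 3 (seek(-19, END)): offset=11
After 4 (seek(-5, CUR)): offset=6
After 5 (seek(7, SET)): offset=7
After 6 (seek(-26, END)): offset=4
After 7 (seek(-8, END)): offset=22
After 8 (read(5)): returned 'J7VT7', offset=27
After 9 (read(3)): returned 'UQ6', offset=30
After 10 (seek(12, SET)): offset=12
After 11 (seek(-5, CUR)): offset=7
After 12 (read(7)): returned 'HEFKGF0', offset=14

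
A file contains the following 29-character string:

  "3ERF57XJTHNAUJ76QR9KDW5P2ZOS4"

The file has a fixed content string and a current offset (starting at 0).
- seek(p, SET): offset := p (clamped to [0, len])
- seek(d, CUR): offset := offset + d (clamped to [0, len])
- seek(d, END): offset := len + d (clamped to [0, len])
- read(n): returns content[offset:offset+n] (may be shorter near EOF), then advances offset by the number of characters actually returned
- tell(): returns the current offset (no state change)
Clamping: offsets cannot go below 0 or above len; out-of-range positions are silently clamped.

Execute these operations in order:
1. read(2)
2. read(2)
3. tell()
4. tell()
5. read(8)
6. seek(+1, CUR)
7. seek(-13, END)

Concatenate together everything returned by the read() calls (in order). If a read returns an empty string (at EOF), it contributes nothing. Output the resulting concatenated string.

Answer: 3ERF57XJTHNA

Derivation:
After 1 (read(2)): returned '3E', offset=2
After 2 (read(2)): returned 'RF', offset=4
After 3 (tell()): offset=4
After 4 (tell()): offset=4
After 5 (read(8)): returned '57XJTHNA', offset=12
After 6 (seek(+1, CUR)): offset=13
After 7 (seek(-13, END)): offset=16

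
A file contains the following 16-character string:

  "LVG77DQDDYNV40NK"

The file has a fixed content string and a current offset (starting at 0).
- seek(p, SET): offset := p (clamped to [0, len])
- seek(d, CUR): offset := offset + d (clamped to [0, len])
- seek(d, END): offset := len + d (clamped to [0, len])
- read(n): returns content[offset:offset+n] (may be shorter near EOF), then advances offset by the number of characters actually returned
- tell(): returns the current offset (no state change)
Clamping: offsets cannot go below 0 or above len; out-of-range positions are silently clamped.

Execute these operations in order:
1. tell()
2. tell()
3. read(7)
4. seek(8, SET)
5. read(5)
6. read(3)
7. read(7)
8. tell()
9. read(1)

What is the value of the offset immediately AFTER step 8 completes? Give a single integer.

After 1 (tell()): offset=0
After 2 (tell()): offset=0
After 3 (read(7)): returned 'LVG77DQ', offset=7
After 4 (seek(8, SET)): offset=8
After 5 (read(5)): returned 'DYNV4', offset=13
After 6 (read(3)): returned '0NK', offset=16
After 7 (read(7)): returned '', offset=16
After 8 (tell()): offset=16

Answer: 16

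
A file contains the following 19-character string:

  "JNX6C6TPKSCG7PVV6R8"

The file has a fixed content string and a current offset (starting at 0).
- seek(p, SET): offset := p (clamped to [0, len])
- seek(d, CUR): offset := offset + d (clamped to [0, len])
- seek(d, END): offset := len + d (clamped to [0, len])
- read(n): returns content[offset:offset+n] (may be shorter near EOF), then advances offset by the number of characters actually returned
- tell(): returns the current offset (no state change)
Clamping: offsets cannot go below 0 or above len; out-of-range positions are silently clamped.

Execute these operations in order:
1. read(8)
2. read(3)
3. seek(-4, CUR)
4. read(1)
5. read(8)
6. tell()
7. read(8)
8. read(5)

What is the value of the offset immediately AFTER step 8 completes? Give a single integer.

After 1 (read(8)): returned 'JNX6C6TP', offset=8
After 2 (read(3)): returned 'KSC', offset=11
After 3 (seek(-4, CUR)): offset=7
After 4 (read(1)): returned 'P', offset=8
After 5 (read(8)): returned 'KSCG7PVV', offset=16
After 6 (tell()): offset=16
After 7 (read(8)): returned '6R8', offset=19
After 8 (read(5)): returned '', offset=19

Answer: 19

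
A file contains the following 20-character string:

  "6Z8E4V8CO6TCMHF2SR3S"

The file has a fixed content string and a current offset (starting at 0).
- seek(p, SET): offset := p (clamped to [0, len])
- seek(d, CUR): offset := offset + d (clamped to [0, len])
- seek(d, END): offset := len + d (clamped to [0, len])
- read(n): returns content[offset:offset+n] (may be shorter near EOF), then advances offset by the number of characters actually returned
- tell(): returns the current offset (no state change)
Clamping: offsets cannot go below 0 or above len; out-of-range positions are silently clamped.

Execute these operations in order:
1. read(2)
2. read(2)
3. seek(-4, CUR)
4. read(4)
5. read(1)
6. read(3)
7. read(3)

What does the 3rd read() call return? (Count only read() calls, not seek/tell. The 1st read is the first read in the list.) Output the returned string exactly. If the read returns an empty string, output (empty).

After 1 (read(2)): returned '6Z', offset=2
After 2 (read(2)): returned '8E', offset=4
After 3 (seek(-4, CUR)): offset=0
After 4 (read(4)): returned '6Z8E', offset=4
After 5 (read(1)): returned '4', offset=5
After 6 (read(3)): returned 'V8C', offset=8
After 7 (read(3)): returned 'O6T', offset=11

Answer: 6Z8E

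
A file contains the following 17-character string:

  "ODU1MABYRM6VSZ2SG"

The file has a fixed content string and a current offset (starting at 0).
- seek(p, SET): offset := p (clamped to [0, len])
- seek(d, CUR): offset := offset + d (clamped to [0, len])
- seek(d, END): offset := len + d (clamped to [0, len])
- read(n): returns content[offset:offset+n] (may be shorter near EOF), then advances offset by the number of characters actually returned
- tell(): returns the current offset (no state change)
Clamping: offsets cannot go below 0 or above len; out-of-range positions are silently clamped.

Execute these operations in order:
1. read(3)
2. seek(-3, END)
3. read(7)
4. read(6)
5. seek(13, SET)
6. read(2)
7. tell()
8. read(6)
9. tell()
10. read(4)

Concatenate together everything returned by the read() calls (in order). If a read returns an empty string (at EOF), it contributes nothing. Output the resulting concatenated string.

Answer: ODU2SGZ2SG

Derivation:
After 1 (read(3)): returned 'ODU', offset=3
After 2 (seek(-3, END)): offset=14
After 3 (read(7)): returned '2SG', offset=17
After 4 (read(6)): returned '', offset=17
After 5 (seek(13, SET)): offset=13
After 6 (read(2)): returned 'Z2', offset=15
After 7 (tell()): offset=15
After 8 (read(6)): returned 'SG', offset=17
After 9 (tell()): offset=17
After 10 (read(4)): returned '', offset=17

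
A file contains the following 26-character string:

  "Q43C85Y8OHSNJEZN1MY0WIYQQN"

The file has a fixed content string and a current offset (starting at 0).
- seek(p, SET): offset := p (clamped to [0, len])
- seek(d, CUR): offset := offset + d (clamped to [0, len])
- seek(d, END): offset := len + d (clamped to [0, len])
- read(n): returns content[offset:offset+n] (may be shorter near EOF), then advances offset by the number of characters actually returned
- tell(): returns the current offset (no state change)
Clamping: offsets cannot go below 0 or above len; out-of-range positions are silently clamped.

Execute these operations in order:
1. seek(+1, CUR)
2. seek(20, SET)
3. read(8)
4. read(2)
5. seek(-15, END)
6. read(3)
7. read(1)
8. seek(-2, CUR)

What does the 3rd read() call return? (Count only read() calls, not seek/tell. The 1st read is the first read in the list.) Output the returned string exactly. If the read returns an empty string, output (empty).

After 1 (seek(+1, CUR)): offset=1
After 2 (seek(20, SET)): offset=20
After 3 (read(8)): returned 'WIYQQN', offset=26
After 4 (read(2)): returned '', offset=26
After 5 (seek(-15, END)): offset=11
After 6 (read(3)): returned 'NJE', offset=14
After 7 (read(1)): returned 'Z', offset=15
After 8 (seek(-2, CUR)): offset=13

Answer: NJE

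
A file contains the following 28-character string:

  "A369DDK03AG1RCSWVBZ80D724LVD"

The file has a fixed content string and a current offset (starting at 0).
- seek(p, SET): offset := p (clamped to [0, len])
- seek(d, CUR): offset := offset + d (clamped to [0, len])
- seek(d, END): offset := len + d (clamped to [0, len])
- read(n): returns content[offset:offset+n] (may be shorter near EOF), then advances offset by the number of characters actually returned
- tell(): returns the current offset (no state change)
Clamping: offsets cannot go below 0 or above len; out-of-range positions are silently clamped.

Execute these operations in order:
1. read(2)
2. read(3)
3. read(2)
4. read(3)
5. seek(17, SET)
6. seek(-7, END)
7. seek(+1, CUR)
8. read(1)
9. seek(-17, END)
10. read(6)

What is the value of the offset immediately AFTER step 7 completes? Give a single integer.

After 1 (read(2)): returned 'A3', offset=2
After 2 (read(3)): returned '69D', offset=5
After 3 (read(2)): returned 'DK', offset=7
After 4 (read(3)): returned '03A', offset=10
After 5 (seek(17, SET)): offset=17
After 6 (seek(-7, END)): offset=21
After 7 (seek(+1, CUR)): offset=22

Answer: 22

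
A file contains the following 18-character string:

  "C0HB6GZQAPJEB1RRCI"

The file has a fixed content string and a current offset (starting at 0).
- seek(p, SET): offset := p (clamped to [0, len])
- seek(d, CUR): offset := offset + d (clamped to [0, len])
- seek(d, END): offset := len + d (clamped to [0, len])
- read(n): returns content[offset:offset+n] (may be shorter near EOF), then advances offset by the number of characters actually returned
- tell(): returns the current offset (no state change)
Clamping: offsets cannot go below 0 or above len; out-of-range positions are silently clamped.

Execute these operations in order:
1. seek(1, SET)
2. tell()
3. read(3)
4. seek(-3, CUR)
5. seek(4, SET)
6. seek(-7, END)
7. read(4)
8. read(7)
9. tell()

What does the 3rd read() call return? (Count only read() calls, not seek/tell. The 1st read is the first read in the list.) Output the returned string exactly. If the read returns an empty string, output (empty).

Answer: RCI

Derivation:
After 1 (seek(1, SET)): offset=1
After 2 (tell()): offset=1
After 3 (read(3)): returned '0HB', offset=4
After 4 (seek(-3, CUR)): offset=1
After 5 (seek(4, SET)): offset=4
After 6 (seek(-7, END)): offset=11
After 7 (read(4)): returned 'EB1R', offset=15
After 8 (read(7)): returned 'RCI', offset=18
After 9 (tell()): offset=18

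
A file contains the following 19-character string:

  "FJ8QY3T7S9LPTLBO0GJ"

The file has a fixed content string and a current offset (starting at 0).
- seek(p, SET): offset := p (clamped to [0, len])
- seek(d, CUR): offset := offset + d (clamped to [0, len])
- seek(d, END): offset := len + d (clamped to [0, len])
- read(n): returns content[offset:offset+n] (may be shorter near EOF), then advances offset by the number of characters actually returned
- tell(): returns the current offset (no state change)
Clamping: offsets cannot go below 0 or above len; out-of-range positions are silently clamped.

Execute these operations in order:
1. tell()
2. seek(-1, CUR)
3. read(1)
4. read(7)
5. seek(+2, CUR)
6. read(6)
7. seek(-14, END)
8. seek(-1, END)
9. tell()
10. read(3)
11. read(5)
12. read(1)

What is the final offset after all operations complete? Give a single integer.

After 1 (tell()): offset=0
After 2 (seek(-1, CUR)): offset=0
After 3 (read(1)): returned 'F', offset=1
After 4 (read(7)): returned 'J8QY3T7', offset=8
After 5 (seek(+2, CUR)): offset=10
After 6 (read(6)): returned 'LPTLBO', offset=16
After 7 (seek(-14, END)): offset=5
After 8 (seek(-1, END)): offset=18
After 9 (tell()): offset=18
After 10 (read(3)): returned 'J', offset=19
After 11 (read(5)): returned '', offset=19
After 12 (read(1)): returned '', offset=19

Answer: 19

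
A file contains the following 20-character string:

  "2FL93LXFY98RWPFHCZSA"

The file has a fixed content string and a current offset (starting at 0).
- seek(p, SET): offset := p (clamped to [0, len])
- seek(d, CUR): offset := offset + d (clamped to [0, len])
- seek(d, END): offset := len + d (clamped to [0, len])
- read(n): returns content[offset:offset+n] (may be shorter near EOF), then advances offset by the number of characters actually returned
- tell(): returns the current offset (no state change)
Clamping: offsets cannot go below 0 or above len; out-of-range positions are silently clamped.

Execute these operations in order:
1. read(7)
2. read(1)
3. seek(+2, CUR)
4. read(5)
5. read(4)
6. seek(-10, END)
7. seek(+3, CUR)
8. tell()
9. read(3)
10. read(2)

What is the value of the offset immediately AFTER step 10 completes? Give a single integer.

Answer: 18

Derivation:
After 1 (read(7)): returned '2FL93LX', offset=7
After 2 (read(1)): returned 'F', offset=8
After 3 (seek(+2, CUR)): offset=10
After 4 (read(5)): returned '8RWPF', offset=15
After 5 (read(4)): returned 'HCZS', offset=19
After 6 (seek(-10, END)): offset=10
After 7 (seek(+3, CUR)): offset=13
After 8 (tell()): offset=13
After 9 (read(3)): returned 'PFH', offset=16
After 10 (read(2)): returned 'CZ', offset=18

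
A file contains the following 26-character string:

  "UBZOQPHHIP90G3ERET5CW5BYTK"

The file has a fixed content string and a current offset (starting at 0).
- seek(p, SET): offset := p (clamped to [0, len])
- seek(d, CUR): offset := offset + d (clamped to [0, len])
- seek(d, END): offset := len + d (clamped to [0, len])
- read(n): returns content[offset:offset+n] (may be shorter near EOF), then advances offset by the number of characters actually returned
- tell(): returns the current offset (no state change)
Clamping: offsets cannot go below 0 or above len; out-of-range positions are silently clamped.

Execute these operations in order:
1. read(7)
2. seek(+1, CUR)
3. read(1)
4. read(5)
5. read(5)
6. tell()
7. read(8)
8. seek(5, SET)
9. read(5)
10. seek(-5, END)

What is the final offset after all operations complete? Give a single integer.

After 1 (read(7)): returned 'UBZOQPH', offset=7
After 2 (seek(+1, CUR)): offset=8
After 3 (read(1)): returned 'I', offset=9
After 4 (read(5)): returned 'P90G3', offset=14
After 5 (read(5)): returned 'ERET5', offset=19
After 6 (tell()): offset=19
After 7 (read(8)): returned 'CW5BYTK', offset=26
After 8 (seek(5, SET)): offset=5
After 9 (read(5)): returned 'PHHIP', offset=10
After 10 (seek(-5, END)): offset=21

Answer: 21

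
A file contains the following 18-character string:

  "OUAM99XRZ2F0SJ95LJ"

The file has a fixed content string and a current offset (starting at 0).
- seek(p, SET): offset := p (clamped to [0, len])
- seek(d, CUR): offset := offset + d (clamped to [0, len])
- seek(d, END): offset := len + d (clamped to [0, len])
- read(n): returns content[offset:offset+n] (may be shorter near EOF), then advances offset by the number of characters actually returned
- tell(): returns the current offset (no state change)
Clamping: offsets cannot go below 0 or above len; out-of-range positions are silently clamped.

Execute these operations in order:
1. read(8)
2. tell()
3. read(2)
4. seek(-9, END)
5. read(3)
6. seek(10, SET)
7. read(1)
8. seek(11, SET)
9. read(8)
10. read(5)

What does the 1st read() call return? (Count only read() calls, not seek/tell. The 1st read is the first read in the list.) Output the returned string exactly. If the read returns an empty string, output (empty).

Answer: OUAM99XR

Derivation:
After 1 (read(8)): returned 'OUAM99XR', offset=8
After 2 (tell()): offset=8
After 3 (read(2)): returned 'Z2', offset=10
After 4 (seek(-9, END)): offset=9
After 5 (read(3)): returned '2F0', offset=12
After 6 (seek(10, SET)): offset=10
After 7 (read(1)): returned 'F', offset=11
After 8 (seek(11, SET)): offset=11
After 9 (read(8)): returned '0SJ95LJ', offset=18
After 10 (read(5)): returned '', offset=18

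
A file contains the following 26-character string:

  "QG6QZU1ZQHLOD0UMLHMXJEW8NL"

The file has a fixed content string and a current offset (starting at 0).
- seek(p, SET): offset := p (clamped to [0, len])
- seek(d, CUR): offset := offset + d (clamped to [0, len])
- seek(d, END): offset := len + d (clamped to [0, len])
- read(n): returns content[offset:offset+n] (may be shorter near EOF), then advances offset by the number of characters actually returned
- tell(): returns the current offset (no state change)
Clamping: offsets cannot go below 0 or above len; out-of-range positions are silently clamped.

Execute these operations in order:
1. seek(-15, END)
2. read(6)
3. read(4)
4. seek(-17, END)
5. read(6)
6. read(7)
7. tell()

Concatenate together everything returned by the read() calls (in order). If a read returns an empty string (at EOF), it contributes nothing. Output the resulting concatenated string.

After 1 (seek(-15, END)): offset=11
After 2 (read(6)): returned 'OD0UML', offset=17
After 3 (read(4)): returned 'HMXJ', offset=21
After 4 (seek(-17, END)): offset=9
After 5 (read(6)): returned 'HLOD0U', offset=15
After 6 (read(7)): returned 'MLHMXJE', offset=22
After 7 (tell()): offset=22

Answer: OD0UMLHMXJHLOD0UMLHMXJE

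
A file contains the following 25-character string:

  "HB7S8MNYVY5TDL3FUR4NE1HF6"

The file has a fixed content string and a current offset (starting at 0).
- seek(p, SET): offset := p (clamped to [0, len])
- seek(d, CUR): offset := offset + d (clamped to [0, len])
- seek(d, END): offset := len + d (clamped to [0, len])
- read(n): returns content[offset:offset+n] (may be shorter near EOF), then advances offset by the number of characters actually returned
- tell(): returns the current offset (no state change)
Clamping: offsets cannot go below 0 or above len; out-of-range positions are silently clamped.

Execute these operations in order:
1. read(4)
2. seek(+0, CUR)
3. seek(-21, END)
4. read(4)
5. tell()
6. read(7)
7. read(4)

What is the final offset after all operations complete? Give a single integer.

After 1 (read(4)): returned 'HB7S', offset=4
After 2 (seek(+0, CUR)): offset=4
After 3 (seek(-21, END)): offset=4
After 4 (read(4)): returned '8MNY', offset=8
After 5 (tell()): offset=8
After 6 (read(7)): returned 'VY5TDL3', offset=15
After 7 (read(4)): returned 'FUR4', offset=19

Answer: 19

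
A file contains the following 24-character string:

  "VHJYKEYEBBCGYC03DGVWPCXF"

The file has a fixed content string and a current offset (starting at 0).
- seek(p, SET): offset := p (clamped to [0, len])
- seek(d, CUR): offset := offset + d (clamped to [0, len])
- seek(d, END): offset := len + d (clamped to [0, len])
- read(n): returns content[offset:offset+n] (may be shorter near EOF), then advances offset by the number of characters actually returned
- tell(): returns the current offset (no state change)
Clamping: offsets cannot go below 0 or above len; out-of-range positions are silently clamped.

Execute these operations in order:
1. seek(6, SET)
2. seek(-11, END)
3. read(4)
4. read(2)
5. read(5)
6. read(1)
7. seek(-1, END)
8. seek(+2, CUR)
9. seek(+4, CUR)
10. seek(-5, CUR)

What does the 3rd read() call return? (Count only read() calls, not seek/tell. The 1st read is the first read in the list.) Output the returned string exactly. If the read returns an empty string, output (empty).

After 1 (seek(6, SET)): offset=6
After 2 (seek(-11, END)): offset=13
After 3 (read(4)): returned 'C03D', offset=17
After 4 (read(2)): returned 'GV', offset=19
After 5 (read(5)): returned 'WPCXF', offset=24
After 6 (read(1)): returned '', offset=24
After 7 (seek(-1, END)): offset=23
After 8 (seek(+2, CUR)): offset=24
After 9 (seek(+4, CUR)): offset=24
After 10 (seek(-5, CUR)): offset=19

Answer: WPCXF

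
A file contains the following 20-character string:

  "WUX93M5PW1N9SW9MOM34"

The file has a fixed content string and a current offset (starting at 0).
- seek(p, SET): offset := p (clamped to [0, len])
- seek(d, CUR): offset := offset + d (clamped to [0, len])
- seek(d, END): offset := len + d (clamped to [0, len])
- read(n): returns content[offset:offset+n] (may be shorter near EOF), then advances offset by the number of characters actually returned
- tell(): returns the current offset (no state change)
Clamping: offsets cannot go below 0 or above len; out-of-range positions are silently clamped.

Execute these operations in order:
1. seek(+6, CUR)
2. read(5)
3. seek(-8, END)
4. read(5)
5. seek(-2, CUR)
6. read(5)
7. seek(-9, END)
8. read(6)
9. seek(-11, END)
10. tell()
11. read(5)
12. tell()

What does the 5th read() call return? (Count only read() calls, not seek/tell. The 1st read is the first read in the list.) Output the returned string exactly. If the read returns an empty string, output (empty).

After 1 (seek(+6, CUR)): offset=6
After 2 (read(5)): returned '5PW1N', offset=11
After 3 (seek(-8, END)): offset=12
After 4 (read(5)): returned 'SW9MO', offset=17
After 5 (seek(-2, CUR)): offset=15
After 6 (read(5)): returned 'MOM34', offset=20
After 7 (seek(-9, END)): offset=11
After 8 (read(6)): returned '9SW9MO', offset=17
After 9 (seek(-11, END)): offset=9
After 10 (tell()): offset=9
After 11 (read(5)): returned '1N9SW', offset=14
After 12 (tell()): offset=14

Answer: 1N9SW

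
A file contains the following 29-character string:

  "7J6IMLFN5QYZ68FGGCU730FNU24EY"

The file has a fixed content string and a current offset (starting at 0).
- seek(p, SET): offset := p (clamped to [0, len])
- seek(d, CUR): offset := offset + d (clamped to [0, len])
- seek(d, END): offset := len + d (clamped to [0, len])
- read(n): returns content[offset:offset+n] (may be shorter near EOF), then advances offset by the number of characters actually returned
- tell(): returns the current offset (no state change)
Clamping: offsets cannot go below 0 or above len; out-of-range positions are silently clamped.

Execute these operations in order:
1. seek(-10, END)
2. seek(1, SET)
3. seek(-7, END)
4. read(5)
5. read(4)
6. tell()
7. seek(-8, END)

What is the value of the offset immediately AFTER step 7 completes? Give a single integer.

After 1 (seek(-10, END)): offset=19
After 2 (seek(1, SET)): offset=1
After 3 (seek(-7, END)): offset=22
After 4 (read(5)): returned 'FNU24', offset=27
After 5 (read(4)): returned 'EY', offset=29
After 6 (tell()): offset=29
After 7 (seek(-8, END)): offset=21

Answer: 21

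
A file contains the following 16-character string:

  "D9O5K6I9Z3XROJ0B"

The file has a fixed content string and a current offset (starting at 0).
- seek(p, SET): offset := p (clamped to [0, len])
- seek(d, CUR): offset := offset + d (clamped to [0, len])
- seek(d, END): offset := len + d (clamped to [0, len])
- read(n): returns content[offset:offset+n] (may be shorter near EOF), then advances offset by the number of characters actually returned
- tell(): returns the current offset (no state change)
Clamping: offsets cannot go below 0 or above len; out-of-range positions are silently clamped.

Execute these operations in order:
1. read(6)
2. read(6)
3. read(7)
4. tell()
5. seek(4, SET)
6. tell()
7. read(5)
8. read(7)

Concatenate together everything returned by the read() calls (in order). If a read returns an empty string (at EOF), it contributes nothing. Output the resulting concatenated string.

After 1 (read(6)): returned 'D9O5K6', offset=6
After 2 (read(6)): returned 'I9Z3XR', offset=12
After 3 (read(7)): returned 'OJ0B', offset=16
After 4 (tell()): offset=16
After 5 (seek(4, SET)): offset=4
After 6 (tell()): offset=4
After 7 (read(5)): returned 'K6I9Z', offset=9
After 8 (read(7)): returned '3XROJ0B', offset=16

Answer: D9O5K6I9Z3XROJ0BK6I9Z3XROJ0B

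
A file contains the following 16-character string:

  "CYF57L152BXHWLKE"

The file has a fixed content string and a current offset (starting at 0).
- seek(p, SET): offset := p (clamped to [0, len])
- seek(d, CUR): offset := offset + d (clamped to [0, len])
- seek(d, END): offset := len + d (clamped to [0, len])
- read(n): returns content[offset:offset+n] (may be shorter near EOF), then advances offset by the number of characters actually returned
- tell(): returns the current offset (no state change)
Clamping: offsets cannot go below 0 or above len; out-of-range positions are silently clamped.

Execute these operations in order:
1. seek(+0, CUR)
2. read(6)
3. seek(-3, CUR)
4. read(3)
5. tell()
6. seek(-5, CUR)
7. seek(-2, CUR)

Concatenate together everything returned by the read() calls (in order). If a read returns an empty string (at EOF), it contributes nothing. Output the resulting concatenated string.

Answer: CYF57L57L

Derivation:
After 1 (seek(+0, CUR)): offset=0
After 2 (read(6)): returned 'CYF57L', offset=6
After 3 (seek(-3, CUR)): offset=3
After 4 (read(3)): returned '57L', offset=6
After 5 (tell()): offset=6
After 6 (seek(-5, CUR)): offset=1
After 7 (seek(-2, CUR)): offset=0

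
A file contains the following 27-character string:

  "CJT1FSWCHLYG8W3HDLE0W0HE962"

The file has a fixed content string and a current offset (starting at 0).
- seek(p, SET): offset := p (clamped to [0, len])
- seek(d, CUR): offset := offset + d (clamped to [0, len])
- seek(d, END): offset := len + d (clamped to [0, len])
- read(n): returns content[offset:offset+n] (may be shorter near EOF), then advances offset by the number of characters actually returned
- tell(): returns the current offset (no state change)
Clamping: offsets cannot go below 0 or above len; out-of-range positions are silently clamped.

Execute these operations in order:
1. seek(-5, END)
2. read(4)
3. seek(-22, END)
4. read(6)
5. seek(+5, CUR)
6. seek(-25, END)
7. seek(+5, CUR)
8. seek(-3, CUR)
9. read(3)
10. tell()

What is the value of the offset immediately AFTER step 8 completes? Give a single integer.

Answer: 4

Derivation:
After 1 (seek(-5, END)): offset=22
After 2 (read(4)): returned 'HE96', offset=26
After 3 (seek(-22, END)): offset=5
After 4 (read(6)): returned 'SWCHLY', offset=11
After 5 (seek(+5, CUR)): offset=16
After 6 (seek(-25, END)): offset=2
After 7 (seek(+5, CUR)): offset=7
After 8 (seek(-3, CUR)): offset=4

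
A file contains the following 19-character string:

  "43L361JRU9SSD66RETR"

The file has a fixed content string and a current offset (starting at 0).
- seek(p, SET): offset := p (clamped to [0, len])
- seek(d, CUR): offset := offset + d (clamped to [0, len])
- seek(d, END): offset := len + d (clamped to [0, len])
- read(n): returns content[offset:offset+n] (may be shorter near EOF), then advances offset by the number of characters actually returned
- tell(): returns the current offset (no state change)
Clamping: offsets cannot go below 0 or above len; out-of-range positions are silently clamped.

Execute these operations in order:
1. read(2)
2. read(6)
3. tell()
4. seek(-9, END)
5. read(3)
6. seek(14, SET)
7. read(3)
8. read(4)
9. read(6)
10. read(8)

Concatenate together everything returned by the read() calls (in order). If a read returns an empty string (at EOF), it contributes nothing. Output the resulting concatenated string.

Answer: 43L361JRSSD6RETR

Derivation:
After 1 (read(2)): returned '43', offset=2
After 2 (read(6)): returned 'L361JR', offset=8
After 3 (tell()): offset=8
After 4 (seek(-9, END)): offset=10
After 5 (read(3)): returned 'SSD', offset=13
After 6 (seek(14, SET)): offset=14
After 7 (read(3)): returned '6RE', offset=17
After 8 (read(4)): returned 'TR', offset=19
After 9 (read(6)): returned '', offset=19
After 10 (read(8)): returned '', offset=19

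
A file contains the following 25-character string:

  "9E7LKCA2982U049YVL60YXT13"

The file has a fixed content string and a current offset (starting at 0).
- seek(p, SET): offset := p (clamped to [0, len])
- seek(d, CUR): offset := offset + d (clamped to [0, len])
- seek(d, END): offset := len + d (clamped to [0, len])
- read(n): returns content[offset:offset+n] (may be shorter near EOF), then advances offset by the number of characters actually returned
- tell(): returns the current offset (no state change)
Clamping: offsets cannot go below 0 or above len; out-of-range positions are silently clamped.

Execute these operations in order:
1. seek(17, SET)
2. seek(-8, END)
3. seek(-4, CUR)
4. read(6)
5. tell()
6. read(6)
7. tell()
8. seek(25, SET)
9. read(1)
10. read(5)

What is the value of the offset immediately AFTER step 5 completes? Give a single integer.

After 1 (seek(17, SET)): offset=17
After 2 (seek(-8, END)): offset=17
After 3 (seek(-4, CUR)): offset=13
After 4 (read(6)): returned '49YVL6', offset=19
After 5 (tell()): offset=19

Answer: 19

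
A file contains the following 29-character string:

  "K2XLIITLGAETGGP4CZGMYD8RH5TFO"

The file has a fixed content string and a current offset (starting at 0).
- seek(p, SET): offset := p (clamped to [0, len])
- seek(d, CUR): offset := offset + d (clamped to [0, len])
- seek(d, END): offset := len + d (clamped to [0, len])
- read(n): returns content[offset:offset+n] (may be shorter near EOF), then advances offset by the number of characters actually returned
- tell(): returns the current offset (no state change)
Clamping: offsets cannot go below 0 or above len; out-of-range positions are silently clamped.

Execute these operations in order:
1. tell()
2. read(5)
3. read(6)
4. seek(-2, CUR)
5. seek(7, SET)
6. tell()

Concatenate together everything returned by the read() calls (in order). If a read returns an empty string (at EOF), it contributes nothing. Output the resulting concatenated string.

Answer: K2XLIITLGAE

Derivation:
After 1 (tell()): offset=0
After 2 (read(5)): returned 'K2XLI', offset=5
After 3 (read(6)): returned 'ITLGAE', offset=11
After 4 (seek(-2, CUR)): offset=9
After 5 (seek(7, SET)): offset=7
After 6 (tell()): offset=7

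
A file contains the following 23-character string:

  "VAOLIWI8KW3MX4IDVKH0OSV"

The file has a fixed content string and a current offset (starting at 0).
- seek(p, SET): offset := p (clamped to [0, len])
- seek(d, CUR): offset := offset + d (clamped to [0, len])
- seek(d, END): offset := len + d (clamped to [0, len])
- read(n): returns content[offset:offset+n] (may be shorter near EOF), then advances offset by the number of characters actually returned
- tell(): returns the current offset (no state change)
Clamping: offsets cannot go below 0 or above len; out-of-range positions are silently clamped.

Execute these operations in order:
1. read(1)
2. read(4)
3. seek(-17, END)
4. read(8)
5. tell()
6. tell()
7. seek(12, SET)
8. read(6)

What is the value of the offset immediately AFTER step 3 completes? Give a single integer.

Answer: 6

Derivation:
After 1 (read(1)): returned 'V', offset=1
After 2 (read(4)): returned 'AOLI', offset=5
After 3 (seek(-17, END)): offset=6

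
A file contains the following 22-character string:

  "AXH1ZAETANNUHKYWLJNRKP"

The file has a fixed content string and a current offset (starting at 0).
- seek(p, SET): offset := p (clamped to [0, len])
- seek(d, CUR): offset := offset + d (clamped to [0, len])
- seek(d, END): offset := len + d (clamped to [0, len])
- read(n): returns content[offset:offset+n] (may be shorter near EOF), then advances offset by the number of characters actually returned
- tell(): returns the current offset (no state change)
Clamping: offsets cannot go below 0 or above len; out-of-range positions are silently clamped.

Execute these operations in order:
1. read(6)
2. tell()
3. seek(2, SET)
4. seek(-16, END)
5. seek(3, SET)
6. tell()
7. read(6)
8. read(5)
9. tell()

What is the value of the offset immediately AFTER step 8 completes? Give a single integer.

After 1 (read(6)): returned 'AXH1ZA', offset=6
After 2 (tell()): offset=6
After 3 (seek(2, SET)): offset=2
After 4 (seek(-16, END)): offset=6
After 5 (seek(3, SET)): offset=3
After 6 (tell()): offset=3
After 7 (read(6)): returned '1ZAETA', offset=9
After 8 (read(5)): returned 'NNUHK', offset=14

Answer: 14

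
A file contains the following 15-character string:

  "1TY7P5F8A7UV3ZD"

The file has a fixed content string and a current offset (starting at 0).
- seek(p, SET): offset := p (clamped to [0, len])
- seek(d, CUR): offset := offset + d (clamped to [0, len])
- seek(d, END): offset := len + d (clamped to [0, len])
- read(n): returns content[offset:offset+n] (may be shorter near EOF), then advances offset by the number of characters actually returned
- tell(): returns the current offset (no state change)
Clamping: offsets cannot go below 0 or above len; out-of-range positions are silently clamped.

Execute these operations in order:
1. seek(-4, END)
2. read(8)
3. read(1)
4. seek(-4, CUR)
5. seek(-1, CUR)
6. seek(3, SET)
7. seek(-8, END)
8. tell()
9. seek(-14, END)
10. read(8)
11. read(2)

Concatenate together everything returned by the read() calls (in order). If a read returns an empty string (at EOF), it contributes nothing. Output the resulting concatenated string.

After 1 (seek(-4, END)): offset=11
After 2 (read(8)): returned 'V3ZD', offset=15
After 3 (read(1)): returned '', offset=15
After 4 (seek(-4, CUR)): offset=11
After 5 (seek(-1, CUR)): offset=10
After 6 (seek(3, SET)): offset=3
After 7 (seek(-8, END)): offset=7
After 8 (tell()): offset=7
After 9 (seek(-14, END)): offset=1
After 10 (read(8)): returned 'TY7P5F8A', offset=9
After 11 (read(2)): returned '7U', offset=11

Answer: V3ZDTY7P5F8A7U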